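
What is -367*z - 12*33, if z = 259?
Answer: -95449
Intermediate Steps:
-367*z - 12*33 = -367*259 - 12*33 = -95053 - 396 = -95449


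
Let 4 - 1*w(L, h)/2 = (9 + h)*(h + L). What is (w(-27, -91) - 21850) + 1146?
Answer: -40048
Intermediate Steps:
w(L, h) = 8 - 2*(9 + h)*(L + h) (w(L, h) = 8 - 2*(9 + h)*(h + L) = 8 - 2*(9 + h)*(L + h))
(w(-27, -91) - 21850) + 1146 = ((8 - 18*(-27) - 18*(-91) - 2*(-91)**2 - 2*(-27)*(-91)) - 21850) + 1146 = ((8 + 486 + 1638 - 2*8281 - 4914) - 21850) + 1146 = ((8 + 486 + 1638 - 16562 - 4914) - 21850) + 1146 = (-19344 - 21850) + 1146 = -41194 + 1146 = -40048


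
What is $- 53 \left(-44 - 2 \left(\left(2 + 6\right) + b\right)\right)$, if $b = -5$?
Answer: $2650$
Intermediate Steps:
$- 53 \left(-44 - 2 \left(\left(2 + 6\right) + b\right)\right) = - 53 \left(-44 - 2 \left(\left(2 + 6\right) - 5\right)\right) = - 53 \left(-44 - 2 \left(8 - 5\right)\right) = - 53 \left(-44 - 6\right) = \left(-53\right) \left(-50\right) = 2650$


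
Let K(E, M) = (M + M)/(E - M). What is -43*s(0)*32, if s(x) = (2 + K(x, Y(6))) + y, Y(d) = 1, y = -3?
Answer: 4128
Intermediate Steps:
K(E, M) = 2*M/(E - M) (K(E, M) = (2*M)/(E - M) = 2*M/(E - M))
s(x) = -1 + 2/(-1 + x) (s(x) = (2 + 2*1/(x - 1*1)) - 3 = (2 + 2*1/(x - 1)) - 3 = (2 + 2*1/(-1 + x)) - 3 = (2 + 2/(-1 + x)) - 3 = -1 + 2/(-1 + x))
-43*s(0)*32 = -43*(3 - 1*0)/(-1 + 0)*32 = -43*(3 + 0)/(-1)*32 = -(-43)*3*32 = -43*(-3)*32 = 129*32 = 4128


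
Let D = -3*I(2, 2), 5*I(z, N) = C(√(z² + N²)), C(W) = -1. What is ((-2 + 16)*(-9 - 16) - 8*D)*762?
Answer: -1351788/5 ≈ -2.7036e+5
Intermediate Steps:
I(z, N) = -⅕ (I(z, N) = (⅕)*(-1) = -⅕)
D = ⅗ (D = -3*(-⅕) = ⅗ ≈ 0.60000)
((-2 + 16)*(-9 - 16) - 8*D)*762 = ((-2 + 16)*(-9 - 16) - 8*⅗)*762 = (14*(-25) - 24/5)*762 = (-350 - 24/5)*762 = -1774/5*762 = -1351788/5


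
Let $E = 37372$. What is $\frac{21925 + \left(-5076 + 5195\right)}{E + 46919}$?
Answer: $\frac{7348}{28097} \approx 0.26152$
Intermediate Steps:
$\frac{21925 + \left(-5076 + 5195\right)}{E + 46919} = \frac{21925 + \left(-5076 + 5195\right)}{37372 + 46919} = \frac{21925 + 119}{84291} = 22044 \cdot \frac{1}{84291} = \frac{7348}{28097}$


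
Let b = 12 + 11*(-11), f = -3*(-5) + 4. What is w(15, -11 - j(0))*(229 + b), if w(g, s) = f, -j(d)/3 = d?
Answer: 2280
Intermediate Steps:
j(d) = -3*d
f = 19 (f = 15 + 4 = 19)
w(g, s) = 19
b = -109 (b = 12 - 121 = -109)
w(15, -11 - j(0))*(229 + b) = 19*(229 - 109) = 19*120 = 2280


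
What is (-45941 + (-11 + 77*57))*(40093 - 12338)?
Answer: -1153581065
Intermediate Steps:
(-45941 + (-11 + 77*57))*(40093 - 12338) = (-45941 + (-11 + 4389))*27755 = (-45941 + 4378)*27755 = -41563*27755 = -1153581065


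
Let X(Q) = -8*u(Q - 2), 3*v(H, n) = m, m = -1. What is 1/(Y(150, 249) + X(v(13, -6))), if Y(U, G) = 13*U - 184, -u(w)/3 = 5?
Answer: 1/1886 ≈ 0.00053022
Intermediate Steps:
u(w) = -15 (u(w) = -3*5 = -15)
Y(U, G) = -184 + 13*U
v(H, n) = -⅓ (v(H, n) = (⅓)*(-1) = -⅓)
X(Q) = 120 (X(Q) = -8*(-15) = 120)
1/(Y(150, 249) + X(v(13, -6))) = 1/((-184 + 13*150) + 120) = 1/((-184 + 1950) + 120) = 1/(1766 + 120) = 1/1886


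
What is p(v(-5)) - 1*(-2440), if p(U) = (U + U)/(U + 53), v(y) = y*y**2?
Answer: 87965/36 ≈ 2443.5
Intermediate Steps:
v(y) = y**3
p(U) = 2*U/(53 + U) (p(U) = (2*U)/(53 + U) = 2*U/(53 + U))
p(v(-5)) - 1*(-2440) = 2*(-5)**3/(53 + (-5)**3) - 1*(-2440) = 2*(-125)/(53 - 125) + 2440 = 2*(-125)/(-72) + 2440 = 2*(-125)*(-1/72) + 2440 = 125/36 + 2440 = 87965/36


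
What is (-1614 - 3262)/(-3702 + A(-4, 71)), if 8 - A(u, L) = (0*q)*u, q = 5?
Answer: 2438/1847 ≈ 1.3200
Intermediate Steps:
A(u, L) = 8 (A(u, L) = 8 - 0*5*u = 8 - 0*u = 8 - 1*0 = 8 + 0 = 8)
(-1614 - 3262)/(-3702 + A(-4, 71)) = (-1614 - 3262)/(-3702 + 8) = -4876/(-3694) = -4876*(-1/3694) = 2438/1847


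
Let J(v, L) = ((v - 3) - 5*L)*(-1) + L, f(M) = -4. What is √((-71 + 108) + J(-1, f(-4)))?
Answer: √17 ≈ 4.1231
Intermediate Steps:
J(v, L) = 3 - v + 6*L (J(v, L) = ((-3 + v) - 5*L)*(-1) + L = (-3 + v - 5*L)*(-1) + L = (3 - v + 5*L) + L = 3 - v + 6*L)
√((-71 + 108) + J(-1, f(-4))) = √((-71 + 108) + (3 - 1*(-1) + 6*(-4))) = √(37 + (3 + 1 - 24)) = √(37 - 20) = √17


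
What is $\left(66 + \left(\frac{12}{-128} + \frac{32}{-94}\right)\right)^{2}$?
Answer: $\frac{9724129321}{2262016} \approx 4298.9$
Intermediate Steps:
$\left(66 + \left(\frac{12}{-128} + \frac{32}{-94}\right)\right)^{2} = \left(66 + \left(12 \left(- \frac{1}{128}\right) + 32 \left(- \frac{1}{94}\right)\right)\right)^{2} = \left(66 - \frac{653}{1504}\right)^{2} = \left(\frac{98611}{1504}\right)^{2} = \frac{9724129321}{2262016}$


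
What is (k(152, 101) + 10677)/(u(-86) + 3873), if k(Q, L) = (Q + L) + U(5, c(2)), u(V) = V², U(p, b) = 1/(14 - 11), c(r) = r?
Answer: 32791/33807 ≈ 0.96995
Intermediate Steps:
U(p, b) = ⅓ (U(p, b) = 1/3 = ⅓)
k(Q, L) = ⅓ + L + Q (k(Q, L) = (Q + L) + ⅓ = (L + Q) + ⅓ = ⅓ + L + Q)
(k(152, 101) + 10677)/(u(-86) + 3873) = ((⅓ + 101 + 152) + 10677)/((-86)² + 3873) = (760/3 + 10677)/(7396 + 3873) = (32791/3)/11269 = (32791/3)*(1/11269) = 32791/33807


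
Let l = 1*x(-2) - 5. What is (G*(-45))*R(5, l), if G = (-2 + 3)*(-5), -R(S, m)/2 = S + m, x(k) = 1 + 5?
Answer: -2700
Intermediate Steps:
x(k) = 6
l = 1 (l = 1*6 - 5 = 6 - 5 = 1)
R(S, m) = -2*S - 2*m (R(S, m) = -2*(S + m) = -2*S - 2*m)
G = -5 (G = 1*(-5) = -5)
(G*(-45))*R(5, l) = (-5*(-45))*(-2*5 - 2*1) = 225*(-10 - 2) = 225*(-12) = -2700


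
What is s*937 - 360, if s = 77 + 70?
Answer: 137379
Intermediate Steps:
s = 147
s*937 - 360 = 147*937 - 360 = 137739 - 360 = 137379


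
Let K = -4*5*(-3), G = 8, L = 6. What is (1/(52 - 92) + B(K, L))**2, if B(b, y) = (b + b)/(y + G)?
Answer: 5726449/78400 ≈ 73.041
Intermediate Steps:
K = 60 (K = -20*(-3) = 60)
B(b, y) = 2*b/(8 + y) (B(b, y) = (b + b)/(y + 8) = (2*b)/(8 + y) = 2*b/(8 + y))
(1/(52 - 92) + B(K, L))**2 = (1/(52 - 92) + 2*60/(8 + 6))**2 = (1/(-40) + 2*60/14)**2 = (-1/40 + 2*60*(1/14))**2 = (-1/40 + 60/7)**2 = (2393/280)**2 = 5726449/78400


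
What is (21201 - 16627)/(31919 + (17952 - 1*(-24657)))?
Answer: 2287/37264 ≈ 0.061373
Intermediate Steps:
(21201 - 16627)/(31919 + (17952 - 1*(-24657))) = 4574/(31919 + (17952 + 24657)) = 4574/(31919 + 42609) = 4574/74528 = 4574*(1/74528) = 2287/37264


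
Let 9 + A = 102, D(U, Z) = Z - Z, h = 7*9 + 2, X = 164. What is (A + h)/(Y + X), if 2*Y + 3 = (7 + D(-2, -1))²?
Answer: 158/187 ≈ 0.84492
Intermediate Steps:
h = 65 (h = 63 + 2 = 65)
D(U, Z) = 0
A = 93 (A = -9 + 102 = 93)
Y = 23 (Y = -3/2 + (7 + 0)²/2 = -3/2 + (½)*7² = -3/2 + (½)*49 = -3/2 + 49/2 = 23)
(A + h)/(Y + X) = (93 + 65)/(23 + 164) = 158/187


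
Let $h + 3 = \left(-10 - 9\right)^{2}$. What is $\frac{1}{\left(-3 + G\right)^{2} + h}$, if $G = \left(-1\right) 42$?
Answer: $\frac{1}{2383} \approx 0.00041964$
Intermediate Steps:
$G = -42$
$h = 358$ ($h = -3 + \left(-10 - 9\right)^{2} = -3 + \left(-19\right)^{2} = -3 + 361 = 358$)
$\frac{1}{\left(-3 + G\right)^{2} + h} = \frac{1}{\left(-3 - 42\right)^{2} + 358} = \frac{1}{\left(-45\right)^{2} + 358} = \frac{1}{2025 + 358} = \frac{1}{2383}$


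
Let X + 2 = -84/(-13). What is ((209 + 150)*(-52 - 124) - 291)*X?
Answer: -3681550/13 ≈ -2.8320e+5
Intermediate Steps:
X = 58/13 (X = -2 - 84/(-13) = -2 - 84*(-1)/13 = -2 - 14*(-6/13) = -2 + 84/13 = 58/13 ≈ 4.4615)
((209 + 150)*(-52 - 124) - 291)*X = ((209 + 150)*(-52 - 124) - 291)*(58/13) = (359*(-176) - 291)*(58/13) = (-63184 - 291)*(58/13) = -63475*58/13 = -3681550/13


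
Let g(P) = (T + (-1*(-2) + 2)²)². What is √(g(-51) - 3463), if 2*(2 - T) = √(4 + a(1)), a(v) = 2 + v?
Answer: √(-13852 + (36 - √7)²)/2 ≈ 56.435*I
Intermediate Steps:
T = 2 - √7/2 (T = 2 - √(4 + (2 + 1))/2 = 2 - √(4 + 3)/2 = 2 - √7/2 ≈ 0.67712)
g(P) = (18 - √7/2)² (g(P) = ((2 - √7/2) + (-1*(-2) + 2)²)² = ((2 - √7/2) + (2 + 2)²)² = ((2 - √7/2) + 4²)² = ((2 - √7/2) + 16)² = (18 - √7/2)²)
√(g(-51) - 3463) = √((36 - √7)²/4 - 3463) = √(-3463 + (36 - √7)²/4)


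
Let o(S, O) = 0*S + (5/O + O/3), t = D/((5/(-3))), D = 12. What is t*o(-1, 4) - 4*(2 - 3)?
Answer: -73/5 ≈ -14.600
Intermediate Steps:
t = -36/5 (t = 12/((5/(-3))) = 12/((5*(-⅓))) = 12/(-5/3) = 12*(-⅗) = -36/5 ≈ -7.2000)
o(S, O) = 5/O + O/3 (o(S, O) = 0 + (5/O + O*(⅓)) = 0 + (5/O + O/3) = 5/O + O/3)
t*o(-1, 4) - 4*(2 - 3) = -36*(5/4 + (⅓)*4)/5 - 4*(2 - 3) = -36*(5*(¼) + 4/3)/5 - 4*(-1) = -36*(5/4 + 4/3)/5 + 4 = -36/5*31/12 + 4 = -93/5 + 4 = -73/5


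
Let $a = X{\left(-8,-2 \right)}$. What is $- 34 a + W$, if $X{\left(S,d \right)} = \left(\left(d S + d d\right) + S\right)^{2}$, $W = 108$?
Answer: $-4788$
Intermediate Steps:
$X{\left(S,d \right)} = \left(S + d^{2} + S d\right)^{2}$ ($X{\left(S,d \right)} = \left(\left(S d + d^{2}\right) + S\right)^{2} = \left(\left(d^{2} + S d\right) + S\right)^{2} = \left(S + d^{2} + S d\right)^{2}$)
$a = 144$ ($a = \left(-8 + \left(-2\right)^{2} - -16\right)^{2} = \left(-8 + 4 + 16\right)^{2} = 12^{2} = 144$)
$- 34 a + W = \left(-34\right) 144 + 108 = -4896 + 108 = -4788$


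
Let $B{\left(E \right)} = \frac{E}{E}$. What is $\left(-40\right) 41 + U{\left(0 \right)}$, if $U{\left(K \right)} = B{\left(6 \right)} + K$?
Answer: $-1639$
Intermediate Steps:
$B{\left(E \right)} = 1$
$U{\left(K \right)} = 1 + K$
$\left(-40\right) 41 + U{\left(0 \right)} = \left(-40\right) 41 + \left(1 + 0\right) = -1640 + 1 = -1639$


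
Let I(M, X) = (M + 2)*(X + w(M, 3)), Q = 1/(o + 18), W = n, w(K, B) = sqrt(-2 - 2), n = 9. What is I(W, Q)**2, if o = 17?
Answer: -592779/1225 + 484*I/35 ≈ -483.9 + 13.829*I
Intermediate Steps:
w(K, B) = 2*I (w(K, B) = sqrt(-4) = 2*I)
W = 9
Q = 1/35 (Q = 1/(17 + 18) = 1/35 ≈ 0.028571)
I(M, X) = (2 + M)*(X + 2*I) (I(M, X) = (M + 2)*(X + 2*I) = (2 + M)*(X + 2*I))
I(W, Q)**2 = (2*(1/35) + 4*I + 9*(1/35) + 2*I*9)**2 = (2/35 + 4*I + 9/35 + 18*I)**2 = (11/35 + 22*I)**2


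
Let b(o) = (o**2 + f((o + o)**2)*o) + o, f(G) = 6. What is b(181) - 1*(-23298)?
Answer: 57326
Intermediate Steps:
b(o) = o**2 + 7*o (b(o) = (o**2 + 6*o) + o = o**2 + 7*o)
b(181) - 1*(-23298) = 181*(7 + 181) - 1*(-23298) = 181*188 + 23298 = 34028 + 23298 = 57326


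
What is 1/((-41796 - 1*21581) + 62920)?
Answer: -1/457 ≈ -0.0021882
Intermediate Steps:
1/((-41796 - 1*21581) + 62920) = 1/((-41796 - 21581) + 62920) = 1/(-63377 + 62920) = 1/(-457) = -1/457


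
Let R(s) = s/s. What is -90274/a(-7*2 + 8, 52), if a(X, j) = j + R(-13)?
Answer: -90274/53 ≈ -1703.3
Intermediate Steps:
R(s) = 1
a(X, j) = 1 + j (a(X, j) = j + 1 = 1 + j)
-90274/a(-7*2 + 8, 52) = -90274/(1 + 52) = -90274/53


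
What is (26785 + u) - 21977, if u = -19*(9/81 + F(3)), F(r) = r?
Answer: 42740/9 ≈ 4748.9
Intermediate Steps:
u = -532/9 (u = -19*(9/81 + 3) = -19*(9*(1/81) + 3) = -19*(1/9 + 3) = -19*28/9 = -532/9 ≈ -59.111)
(26785 + u) - 21977 = (26785 - 532/9) - 21977 = 240533/9 - 21977 = 42740/9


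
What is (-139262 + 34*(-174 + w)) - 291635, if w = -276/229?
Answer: -100039561/229 ≈ -4.3685e+5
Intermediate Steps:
w = -276/229 (w = -276*1/229 = -276/229 ≈ -1.2052)
(-139262 + 34*(-174 + w)) - 291635 = (-139262 + 34*(-174 - 276/229)) - 291635 = (-139262 + 34*(-40122/229)) - 291635 = (-139262 - 1364148/229) - 291635 = -33255146/229 - 291635 = -100039561/229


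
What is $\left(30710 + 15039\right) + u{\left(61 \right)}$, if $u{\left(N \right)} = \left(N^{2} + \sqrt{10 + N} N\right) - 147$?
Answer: $49323 + 61 \sqrt{71} \approx 49837.0$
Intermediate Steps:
$u{\left(N \right)} = -147 + N^{2} + N \sqrt{10 + N}$ ($u{\left(N \right)} = \left(N^{2} + N \sqrt{10 + N}\right) - 147 = -147 + N^{2} + N \sqrt{10 + N}$)
$\left(30710 + 15039\right) + u{\left(61 \right)} = \left(30710 + 15039\right) + \left(-147 + 61^{2} + 61 \sqrt{10 + 61}\right) = 45749 + \left(-147 + 3721 + 61 \sqrt{71}\right) = 45749 + \left(3574 + 61 \sqrt{71}\right) = 49323 + 61 \sqrt{71}$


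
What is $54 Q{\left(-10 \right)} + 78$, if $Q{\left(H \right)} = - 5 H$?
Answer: $2778$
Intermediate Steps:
$54 Q{\left(-10 \right)} + 78 = 54 \left(\left(-5\right) \left(-10\right)\right) + 78 = 54 \cdot 50 + 78 = 2700 + 78 = 2778$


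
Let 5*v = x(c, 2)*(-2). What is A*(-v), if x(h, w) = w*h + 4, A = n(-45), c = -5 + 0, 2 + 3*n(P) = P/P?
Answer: 4/5 ≈ 0.80000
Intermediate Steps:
n(P) = -1/3 (n(P) = -2/3 + (P/P)/3 = -2/3 + (1/3)*1 = -2/3 + 1/3 = -1/3)
c = -5
A = -1/3 ≈ -0.33333
x(h, w) = 4 + h*w (x(h, w) = h*w + 4 = 4 + h*w)
v = 12/5 (v = ((4 - 5*2)*(-2))/5 = ((4 - 10)*(-2))/5 = (-6*(-2))/5 = (1/5)*12 = 12/5 ≈ 2.4000)
A*(-v) = -(-1)*12/(3*5) = -1/3*(-12/5) = 4/5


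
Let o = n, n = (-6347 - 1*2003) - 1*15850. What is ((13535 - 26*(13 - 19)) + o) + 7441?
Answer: -3068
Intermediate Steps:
n = -24200 (n = (-6347 - 2003) - 15850 = -8350 - 15850 = -24200)
o = -24200
((13535 - 26*(13 - 19)) + o) + 7441 = ((13535 - 26*(13 - 19)) - 24200) + 7441 = ((13535 - 26*(-6)) - 24200) + 7441 = ((13535 + 156) - 24200) + 7441 = (13691 - 24200) + 7441 = -10509 + 7441 = -3068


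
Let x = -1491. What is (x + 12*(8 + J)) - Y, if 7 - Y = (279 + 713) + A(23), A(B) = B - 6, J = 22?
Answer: -129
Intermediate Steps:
A(B) = -6 + B
Y = -1002 (Y = 7 - ((279 + 713) + (-6 + 23)) = 7 - (992 + 17) = 7 - 1*1009 = 7 - 1009 = -1002)
(x + 12*(8 + J)) - Y = (-1491 + 12*(8 + 22)) - 1*(-1002) = (-1491 + 12*30) + 1002 = (-1491 + 360) + 1002 = -1131 + 1002 = -129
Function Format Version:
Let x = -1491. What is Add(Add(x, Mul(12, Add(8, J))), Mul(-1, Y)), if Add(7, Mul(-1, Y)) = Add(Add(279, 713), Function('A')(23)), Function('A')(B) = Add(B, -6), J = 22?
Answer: -129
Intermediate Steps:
Function('A')(B) = Add(-6, B)
Y = -1002 (Y = Add(7, Mul(-1, Add(Add(279, 713), Add(-6, 23)))) = Add(7, Mul(-1, Add(992, 17))) = Add(7, Mul(-1, 1009)) = Add(7, -1009) = -1002)
Add(Add(x, Mul(12, Add(8, J))), Mul(-1, Y)) = Add(Add(-1491, Mul(12, Add(8, 22))), Mul(-1, -1002)) = Add(Add(-1491, Mul(12, 30)), 1002) = Add(Add(-1491, 360), 1002) = Add(-1131, 1002) = -129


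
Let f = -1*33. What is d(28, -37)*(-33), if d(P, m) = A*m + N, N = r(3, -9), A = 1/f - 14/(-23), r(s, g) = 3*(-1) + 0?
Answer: 18520/23 ≈ 805.22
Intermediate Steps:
f = -33
r(s, g) = -3 (r(s, g) = -3 + 0 = -3)
A = 439/759 (A = 1/(-33) - 14/(-23) = 1*(-1/33) - 14*(-1/23) = -1/33 + 14/23 = 439/759 ≈ 0.57839)
N = -3
d(P, m) = -3 + 439*m/759 (d(P, m) = 439*m/759 - 3 = -3 + 439*m/759)
d(28, -37)*(-33) = (-3 + (439/759)*(-37))*(-33) = (-3 - 16243/759)*(-33) = -18520/759*(-33) = 18520/23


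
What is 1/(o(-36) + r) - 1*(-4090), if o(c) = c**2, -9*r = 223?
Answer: 46793699/11441 ≈ 4090.0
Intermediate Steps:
r = -223/9 (r = -1/9*223 = -223/9 ≈ -24.778)
1/(o(-36) + r) - 1*(-4090) = 1/((-36)**2 - 223/9) - 1*(-4090) = 1/(1296 - 223/9) + 4090 = 1/(11441/9) + 4090 = 9/11441 + 4090 = 46793699/11441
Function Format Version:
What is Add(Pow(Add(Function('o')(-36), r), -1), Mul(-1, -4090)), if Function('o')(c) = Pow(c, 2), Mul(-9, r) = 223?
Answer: Rational(46793699, 11441) ≈ 4090.0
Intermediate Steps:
r = Rational(-223, 9) (r = Mul(Rational(-1, 9), 223) = Rational(-223, 9) ≈ -24.778)
Add(Pow(Add(Function('o')(-36), r), -1), Mul(-1, -4090)) = Add(Pow(Add(Pow(-36, 2), Rational(-223, 9)), -1), Mul(-1, -4090)) = Add(Pow(Add(1296, Rational(-223, 9)), -1), 4090) = Add(Pow(Rational(11441, 9), -1), 4090) = Add(Rational(9, 11441), 4090) = Rational(46793699, 11441)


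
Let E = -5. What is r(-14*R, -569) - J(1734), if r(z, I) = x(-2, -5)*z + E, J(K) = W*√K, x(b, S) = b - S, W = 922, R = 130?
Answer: -5465 - 15674*√6 ≈ -43858.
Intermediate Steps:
J(K) = 922*√K
r(z, I) = -5 + 3*z (r(z, I) = (-2 - 1*(-5))*z - 5 = (-2 + 5)*z - 5 = 3*z - 5 = -5 + 3*z)
r(-14*R, -569) - J(1734) = (-5 + 3*(-14*130)) - 922*√1734 = (-5 + 3*(-1820)) - 922*17*√6 = (-5 - 5460) - 15674*√6 = -5465 - 15674*√6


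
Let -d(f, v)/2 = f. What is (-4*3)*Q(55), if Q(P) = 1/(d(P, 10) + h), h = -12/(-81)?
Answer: 162/1483 ≈ 0.10924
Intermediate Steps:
d(f, v) = -2*f
h = 4/27 (h = -12*(-1/81) = 4/27 ≈ 0.14815)
Q(P) = 1/(4/27 - 2*P) (Q(P) = 1/(-2*P + 4/27) = 1/(4/27 - 2*P))
(-4*3)*Q(55) = (-4*3)*(-27/(-4 + 54*55)) = -(-324)/(-4 + 2970) = -(-324)/2966 = -12*(-27/2966) = 162/1483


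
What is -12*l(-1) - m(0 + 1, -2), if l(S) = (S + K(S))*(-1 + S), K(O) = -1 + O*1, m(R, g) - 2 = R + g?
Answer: -73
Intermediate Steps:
m(R, g) = 2 + R + g (m(R, g) = 2 + (R + g) = 2 + R + g)
K(O) = -1 + O
l(S) = (-1 + S)*(-1 + 2*S) (l(S) = (S + (-1 + S))*(-1 + S) = (-1 + 2*S)*(-1 + S) = (-1 + S)*(-1 + 2*S))
-12*l(-1) - m(0 + 1, -2) = -12*(1 - 3*(-1) + 2*(-1)²) - (2 + (0 + 1) - 2) = -12*(1 + 3 + 2*1) - (2 + 1 - 2) = -12*(1 + 3 + 2) - 1*1 = -12*6 - 1 = -72 - 1 = -73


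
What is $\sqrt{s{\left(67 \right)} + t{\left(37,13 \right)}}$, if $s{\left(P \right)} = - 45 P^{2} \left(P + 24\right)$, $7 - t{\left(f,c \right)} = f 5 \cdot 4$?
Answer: $2 i \sqrt{4595797} \approx 4287.6 i$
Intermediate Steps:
$t{\left(f,c \right)} = 7 - 20 f$ ($t{\left(f,c \right)} = 7 - f 5 \cdot 4 = 7 - 5 f 4 = 7 - 20 f$)
$s{\left(P \right)} = - 45 P^{2} \left(24 + P\right)$
$\sqrt{s{\left(67 \right)} + t{\left(37,13 \right)}} = \sqrt{45 \cdot 67^{2} \left(-24 - 67\right) + \left(7 - 740\right)} = \sqrt{45 \cdot 4489 \left(-24 - 67\right) + \left(7 - 740\right)} = \sqrt{45 \cdot 4489 \left(-91\right) - 733} = \sqrt{-18382455 - 733} = \sqrt{-18383188} = 2 i \sqrt{4595797}$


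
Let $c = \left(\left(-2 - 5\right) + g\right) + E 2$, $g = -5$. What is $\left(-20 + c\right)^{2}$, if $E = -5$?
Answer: $1764$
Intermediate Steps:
$c = -22$ ($c = \left(\left(-2 - 5\right) - 5\right) - 10 = \left(-7 - 5\right) - 10 = -12 - 10 = -22$)
$\left(-20 + c\right)^{2} = \left(-20 - 22\right)^{2} = \left(-42\right)^{2} = 1764$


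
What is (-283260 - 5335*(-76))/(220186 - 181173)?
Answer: 9400/3001 ≈ 3.1323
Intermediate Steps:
(-283260 - 5335*(-76))/(220186 - 181173) = (-283260 + 405460)/39013 = 122200*(1/39013) = 9400/3001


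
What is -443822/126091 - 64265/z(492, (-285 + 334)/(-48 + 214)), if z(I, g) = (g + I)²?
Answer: -3187278985613242/842076279253531 ≈ -3.7850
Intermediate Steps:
z(I, g) = (I + g)²
-443822/126091 - 64265/z(492, (-285 + 334)/(-48 + 214)) = -443822/126091 - 64265/(492 + (-285 + 334)/(-48 + 214))² = -443822*1/126091 - 64265/(492 + 49/166)² = -443822/126091 - 64265/(492 + 49*(1/166))² = -443822/126091 - 64265/(492 + 49/166)² = -443822/126091 - 64265/((81721/166)²) = -443822/126091 - 64265/6678321841/27556 = -443822/126091 - 64265*27556/6678321841 = -443822/126091 - 1770886340/6678321841 = -3187278985613242/842076279253531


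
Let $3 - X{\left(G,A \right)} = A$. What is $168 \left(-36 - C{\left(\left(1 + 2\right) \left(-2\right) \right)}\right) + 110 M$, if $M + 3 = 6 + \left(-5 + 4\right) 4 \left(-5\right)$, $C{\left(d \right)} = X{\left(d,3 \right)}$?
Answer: $-3518$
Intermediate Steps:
$X{\left(G,A \right)} = 3 - A$
$C{\left(d \right)} = 0$ ($C{\left(d \right)} = 3 - 3 = 0$)
$M = 23$ ($M = -3 + \left(6 + \left(-5 + 4\right) 4 \left(-5\right)\right) = -3 + \left(6 + \left(-1\right) 4 \left(-5\right)\right) = -3 + \left(6 - -20\right) = -3 + \left(6 + 20\right) = -3 + 26 = 23$)
$168 \left(-36 - C{\left(\left(1 + 2\right) \left(-2\right) \right)}\right) + 110 M = 168 \left(-36 - 0\right) + 110 \cdot 23 = 168 \left(-36 + 0\right) + 2530 = 168 \left(-36\right) + 2530 = -6048 + 2530 = -3518$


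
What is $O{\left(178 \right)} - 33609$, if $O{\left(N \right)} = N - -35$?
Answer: $-33396$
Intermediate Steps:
$O{\left(N \right)} = 35 + N$ ($O{\left(N \right)} = N + 35 = 35 + N$)
$O{\left(178 \right)} - 33609 = \left(35 + 178\right) - 33609 = 213 - 33609 = -33396$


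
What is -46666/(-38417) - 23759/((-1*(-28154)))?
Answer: 401085061/1081592218 ≈ 0.37083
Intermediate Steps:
-46666/(-38417) - 23759/((-1*(-28154))) = -46666*(-1/38417) - 23759/28154 = 46666/38417 - 23759*1/28154 = 46666/38417 - 23759/28154 = 401085061/1081592218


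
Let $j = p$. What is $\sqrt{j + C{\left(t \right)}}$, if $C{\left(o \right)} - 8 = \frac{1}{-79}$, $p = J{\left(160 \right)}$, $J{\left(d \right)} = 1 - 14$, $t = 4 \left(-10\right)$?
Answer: $\frac{6 i \sqrt{869}}{79} \approx 2.2389 i$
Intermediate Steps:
$t = -40$
$J{\left(d \right)} = -13$ ($J{\left(d \right)} = 1 - 14 = -13$)
$p = -13$
$C{\left(o \right)} = \frac{631}{79}$ ($C{\left(o \right)} = 8 + \frac{1}{-79} = 8 - \frac{1}{79} = \frac{631}{79}$)
$j = -13$
$\sqrt{j + C{\left(t \right)}} = \sqrt{-13 + \frac{631}{79}} = \sqrt{- \frac{396}{79}} = \frac{6 i \sqrt{869}}{79}$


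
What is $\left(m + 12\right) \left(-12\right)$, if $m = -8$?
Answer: $-48$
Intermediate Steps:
$\left(m + 12\right) \left(-12\right) = \left(-8 + 12\right) \left(-12\right) = 4 \left(-12\right) = -48$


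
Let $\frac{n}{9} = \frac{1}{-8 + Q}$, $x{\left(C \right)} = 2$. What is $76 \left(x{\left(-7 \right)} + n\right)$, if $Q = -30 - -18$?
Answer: $\frac{589}{5} \approx 117.8$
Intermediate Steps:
$Q = -12$ ($Q = -30 + 18 = -12$)
$n = - \frac{9}{20}$ ($n = \frac{9}{-8 - 12} = \frac{9}{-20} = 9 \left(- \frac{1}{20}\right) = - \frac{9}{20} \approx -0.45$)
$76 \left(x{\left(-7 \right)} + n\right) = 76 \left(2 - \frac{9}{20}\right) = 76 \cdot \frac{31}{20} = \frac{589}{5}$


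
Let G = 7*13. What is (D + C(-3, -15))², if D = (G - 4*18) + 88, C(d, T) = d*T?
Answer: 23104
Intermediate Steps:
C(d, T) = T*d
G = 91
D = 107 (D = (91 - 4*18) + 88 = (91 - 72) + 88 = 19 + 88 = 107)
(D + C(-3, -15))² = (107 - 15*(-3))² = (107 + 45)² = 152² = 23104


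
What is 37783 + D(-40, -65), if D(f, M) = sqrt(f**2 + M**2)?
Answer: 37783 + 5*sqrt(233) ≈ 37859.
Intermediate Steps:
D(f, M) = sqrt(M**2 + f**2)
37783 + D(-40, -65) = 37783 + sqrt((-65)**2 + (-40)**2) = 37783 + sqrt(4225 + 1600) = 37783 + sqrt(5825) = 37783 + 5*sqrt(233)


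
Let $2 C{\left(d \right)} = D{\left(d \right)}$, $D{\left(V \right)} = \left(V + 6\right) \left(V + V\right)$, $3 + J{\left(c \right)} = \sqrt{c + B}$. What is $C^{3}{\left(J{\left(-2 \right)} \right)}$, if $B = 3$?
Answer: $-512$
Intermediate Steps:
$J{\left(c \right)} = -3 + \sqrt{3 + c}$ ($J{\left(c \right)} = -3 + \sqrt{c + 3} = -3 + \sqrt{3 + c}$)
$D{\left(V \right)} = 2 V \left(6 + V\right)$ ($D{\left(V \right)} = \left(6 + V\right) 2 V = 2 V \left(6 + V\right)$)
$C{\left(d \right)} = d \left(6 + d\right)$ ($C{\left(d \right)} = \frac{2 d \left(6 + d\right)}{2} = d \left(6 + d\right)$)
$C^{3}{\left(J{\left(-2 \right)} \right)} = \left(\left(-3 + \sqrt{3 - 2}\right) \left(6 - \left(3 - \sqrt{3 - 2}\right)\right)\right)^{3} = \left(\left(-3 + \sqrt{1}\right) \left(6 - \left(3 - \sqrt{1}\right)\right)\right)^{3} = \left(\left(-3 + 1\right) \left(6 + \left(-3 + 1\right)\right)\right)^{3} = \left(- 2 \left(6 - 2\right)\right)^{3} = \left(\left(-2\right) 4\right)^{3} = \left(-8\right)^{3} = -512$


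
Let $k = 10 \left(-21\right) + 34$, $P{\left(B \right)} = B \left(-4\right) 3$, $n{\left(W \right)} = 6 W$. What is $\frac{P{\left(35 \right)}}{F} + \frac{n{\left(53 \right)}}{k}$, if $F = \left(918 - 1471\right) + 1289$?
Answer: $- \frac{1203}{506} \approx -2.3775$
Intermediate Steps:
$F = 736$ ($F = -553 + 1289 = 736$)
$P{\left(B \right)} = - 12 B$ ($P{\left(B \right)} = - 4 B 3 = - 12 B$)
$k = -176$ ($k = -210 + 34 = -176$)
$\frac{P{\left(35 \right)}}{F} + \frac{n{\left(53 \right)}}{k} = \frac{\left(-12\right) 35}{736} + \frac{6 \cdot 53}{-176} = \left(-420\right) \frac{1}{736} + 318 \left(- \frac{1}{176}\right) = - \frac{105}{184} - \frac{159}{88} = - \frac{1203}{506}$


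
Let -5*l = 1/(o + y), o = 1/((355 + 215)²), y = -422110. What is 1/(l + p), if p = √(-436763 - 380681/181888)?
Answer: 6615962310668686848/6098690432046472147223960721365 - 150466802313361871376008*I*√3761351098/6098690432046472147223960721365 ≈ 1.0848e-12 - 0.0015131*I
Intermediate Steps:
o = 1/324900 (o = 1/(570²) = 1/324900 ≈ 3.0779e-6)
l = 64980/137143538999 (l = -1/(5*(1/324900 - 422110)) = -1/(5*(-137143538999/324900)) = -⅕*(-324900/137143538999) = 64980/137143538999 ≈ 4.7381e-7)
p = 5*I*√3761351098/464 (p = √(-436763 - 380681*1/181888) = √(-436763 - 7769/3712) = √(-1621272025/3712) = 5*I*√3761351098/464 ≈ 660.88*I)
1/(l + p) = 1/(64980/137143538999 + 5*I*√3761351098/464)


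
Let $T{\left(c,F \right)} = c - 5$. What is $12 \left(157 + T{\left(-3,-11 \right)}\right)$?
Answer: $1788$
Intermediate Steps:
$T{\left(c,F \right)} = -5 + c$
$12 \left(157 + T{\left(-3,-11 \right)}\right) = 12 \left(157 - 8\right) = 12 \cdot 149 = 1788$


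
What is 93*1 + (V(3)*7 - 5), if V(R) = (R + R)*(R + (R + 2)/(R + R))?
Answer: 249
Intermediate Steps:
V(R) = 2*R*(R + (2 + R)/(2*R)) (V(R) = (2*R)*(R + (2 + R)/((2*R))) = (2*R)*(R + (2 + R)*(1/(2*R))) = (2*R)*(R + (2 + R)/(2*R)) = 2*R*(R + (2 + R)/(2*R)))
93*1 + (V(3)*7 - 5) = 93*1 + ((2 + 3 + 2*3²)*7 - 5) = 93 + ((2 + 3 + 2*9)*7 - 5) = 93 + ((2 + 3 + 18)*7 - 5) = 93 + (23*7 - 5) = 93 + (161 - 5) = 93 + 156 = 249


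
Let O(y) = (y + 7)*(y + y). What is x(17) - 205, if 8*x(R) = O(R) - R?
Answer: -841/8 ≈ -105.13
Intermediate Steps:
O(y) = 2*y*(7 + y) (O(y) = (7 + y)*(2*y) = 2*y*(7 + y))
x(R) = -R/8 + R*(7 + R)/4 (x(R) = (2*R*(7 + R) - R)/8 = (-R + 2*R*(7 + R))/8 = -R/8 + R*(7 + R)/4)
x(17) - 205 = (⅛)*17*(13 + 2*17) - 205 = (⅛)*17*(13 + 34) - 205 = (⅛)*17*47 - 205 = 799/8 - 205 = -841/8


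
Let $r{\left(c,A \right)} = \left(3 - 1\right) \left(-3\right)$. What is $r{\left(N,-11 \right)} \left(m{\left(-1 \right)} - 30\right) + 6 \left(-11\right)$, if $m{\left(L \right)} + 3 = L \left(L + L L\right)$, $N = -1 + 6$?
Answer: $132$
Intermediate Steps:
$N = 5$
$r{\left(c,A \right)} = -6$ ($r{\left(c,A \right)} = 2 \left(-3\right) = -6$)
$m{\left(L \right)} = -3 + L \left(L + L^{2}\right)$ ($m{\left(L \right)} = -3 + L \left(L + L L\right) = -3 + L \left(L + L^{2}\right)$)
$r{\left(N,-11 \right)} \left(m{\left(-1 \right)} - 30\right) + 6 \left(-11\right) = - 6 \left(\left(-3 + \left(-1\right)^{2} + \left(-1\right)^{3}\right) - 30\right) + 6 \left(-11\right) = - 6 \left(\left(-3 + 1 - 1\right) - 30\right) - 66 = - 6 \left(-3 - 30\right) - 66 = \left(-6\right) \left(-33\right) - 66 = 198 - 66 = 132$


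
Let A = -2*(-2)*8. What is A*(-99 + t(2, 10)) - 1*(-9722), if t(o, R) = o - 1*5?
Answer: 6458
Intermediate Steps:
A = 32 (A = 4*8 = 32)
t(o, R) = -5 + o (t(o, R) = o - 5 = -5 + o)
A*(-99 + t(2, 10)) - 1*(-9722) = 32*(-99 + (-5 + 2)) - 1*(-9722) = 32*(-99 - 3) + 9722 = 32*(-102) + 9722 = -3264 + 9722 = 6458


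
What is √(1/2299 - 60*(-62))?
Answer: √162493339/209 ≈ 60.992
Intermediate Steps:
√(1/2299 - 60*(-62)) = √(1/2299 + 3720) = √(8552281/2299) = √162493339/209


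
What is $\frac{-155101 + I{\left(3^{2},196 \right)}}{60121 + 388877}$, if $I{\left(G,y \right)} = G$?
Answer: $- \frac{77546}{224499} \approx -0.34542$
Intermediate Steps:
$\frac{-155101 + I{\left(3^{2},196 \right)}}{60121 + 388877} = \frac{-155101 + 3^{2}}{60121 + 388877} = \frac{-155101 + 9}{448998} = \left(-155092\right) \frac{1}{448998} = - \frac{77546}{224499}$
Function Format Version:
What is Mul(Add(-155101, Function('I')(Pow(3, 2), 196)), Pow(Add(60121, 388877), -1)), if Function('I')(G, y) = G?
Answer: Rational(-77546, 224499) ≈ -0.34542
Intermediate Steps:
Mul(Add(-155101, Function('I')(Pow(3, 2), 196)), Pow(Add(60121, 388877), -1)) = Mul(Add(-155101, Pow(3, 2)), Pow(Add(60121, 388877), -1)) = Mul(Add(-155101, 9), Pow(448998, -1)) = Mul(-155092, Rational(1, 448998)) = Rational(-77546, 224499)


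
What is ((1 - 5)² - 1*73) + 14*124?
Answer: 1679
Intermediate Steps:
((1 - 5)² - 1*73) + 14*124 = ((-4)² - 73) + 1736 = (16 - 73) + 1736 = -57 + 1736 = 1679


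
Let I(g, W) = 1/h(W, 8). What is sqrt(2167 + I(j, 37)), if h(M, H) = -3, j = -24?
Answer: 10*sqrt(195)/3 ≈ 46.547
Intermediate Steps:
I(g, W) = -1/3 (I(g, W) = 1/(-3) = -1/3)
sqrt(2167 + I(j, 37)) = sqrt(2167 - 1/3) = sqrt(6500/3) = 10*sqrt(195)/3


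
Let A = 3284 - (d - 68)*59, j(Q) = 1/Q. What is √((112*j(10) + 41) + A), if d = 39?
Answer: 6*√3505/5 ≈ 71.044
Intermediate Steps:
A = 4995 (A = 3284 - (39 - 68)*59 = 3284 - (-29)*59 = 3284 - 1*(-1711) = 3284 + 1711 = 4995)
√((112*j(10) + 41) + A) = √((112/10 + 41) + 4995) = √((112*(⅒) + 41) + 4995) = √((56/5 + 41) + 4995) = √(261/5 + 4995) = √(25236/5) = 6*√3505/5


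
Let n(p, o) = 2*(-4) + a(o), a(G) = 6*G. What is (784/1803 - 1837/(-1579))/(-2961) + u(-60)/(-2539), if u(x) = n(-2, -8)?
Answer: 460515136259/21403212580323 ≈ 0.021516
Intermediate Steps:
n(p, o) = -8 + 6*o (n(p, o) = 2*(-4) + 6*o = -8 + 6*o)
u(x) = -56 (u(x) = -8 + 6*(-8) = -8 - 48 = -56)
(784/1803 - 1837/(-1579))/(-2961) + u(-60)/(-2539) = (784/1803 - 1837/(-1579))/(-2961) - 56/(-2539) = (784*(1/1803) - 1837*(-1/1579))*(-1/2961) - 56*(-1/2539) = (784/1803 + 1837/1579)*(-1/2961) + 56/2539 = (4550047/2846937)*(-1/2961) + 56/2539 = -4550047/8429780457 + 56/2539 = 460515136259/21403212580323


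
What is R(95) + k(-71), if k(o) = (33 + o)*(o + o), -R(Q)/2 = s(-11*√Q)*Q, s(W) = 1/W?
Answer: 5396 + 2*√95/11 ≈ 5397.8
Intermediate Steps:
s(W) = 1/W
R(Q) = 2*√Q/11 (R(Q) = -2*Q/((-11*√Q)) = -2*(-1/(11*√Q))*Q = -(-2)*√Q/11 = 2*√Q/11)
k(o) = 2*o*(33 + o) (k(o) = (33 + o)*(2*o) = 2*o*(33 + o))
R(95) + k(-71) = 2*√95/11 + 2*(-71)*(33 - 71) = 2*√95/11 + 2*(-71)*(-38) = 2*√95/11 + 5396 = 5396 + 2*√95/11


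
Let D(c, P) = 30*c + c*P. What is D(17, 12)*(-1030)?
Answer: -735420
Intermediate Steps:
D(c, P) = 30*c + P*c
D(17, 12)*(-1030) = (17*(30 + 12))*(-1030) = (17*42)*(-1030) = 714*(-1030) = -735420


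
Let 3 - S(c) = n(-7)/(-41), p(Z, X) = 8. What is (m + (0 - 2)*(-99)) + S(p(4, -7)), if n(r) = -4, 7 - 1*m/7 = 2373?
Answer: -670805/41 ≈ -16361.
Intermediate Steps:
m = -16562 (m = 49 - 7*2373 = 49 - 16611 = -16562)
S(c) = 119/41 (S(c) = 3 - (-4)/(-41) = 3 - (-4)*(-1)/41 = 3 - 1*4/41 = 3 - 4/41 = 119/41)
(m + (0 - 2)*(-99)) + S(p(4, -7)) = (-16562 + (0 - 2)*(-99)) + 119/41 = (-16562 - 2*(-99)) + 119/41 = (-16562 + 198) + 119/41 = -16364 + 119/41 = -670805/41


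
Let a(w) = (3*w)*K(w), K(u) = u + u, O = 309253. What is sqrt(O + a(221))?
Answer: sqrt(602299) ≈ 776.08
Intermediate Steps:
K(u) = 2*u
a(w) = 6*w**2 (a(w) = (3*w)*(2*w) = 6*w**2)
sqrt(O + a(221)) = sqrt(309253 + 6*221**2) = sqrt(309253 + 6*48841) = sqrt(309253 + 293046) = sqrt(602299)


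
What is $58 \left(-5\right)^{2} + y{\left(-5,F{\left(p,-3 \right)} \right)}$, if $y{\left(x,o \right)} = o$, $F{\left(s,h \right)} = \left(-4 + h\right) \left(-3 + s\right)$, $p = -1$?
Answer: $1478$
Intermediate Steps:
$58 \left(-5\right)^{2} + y{\left(-5,F{\left(p,-3 \right)} \right)} = 58 \left(-5\right)^{2} - -28 = 58 \cdot 25 + \left(12 + 4 + 9 + 3\right) = 1450 + 28 = 1478$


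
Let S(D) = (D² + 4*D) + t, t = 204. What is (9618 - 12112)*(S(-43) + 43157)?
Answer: -112324772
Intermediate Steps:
S(D) = 204 + D² + 4*D (S(D) = (D² + 4*D) + 204 = 204 + D² + 4*D)
(9618 - 12112)*(S(-43) + 43157) = (9618 - 12112)*((204 + (-43)² + 4*(-43)) + 43157) = -2494*((204 + 1849 - 172) + 43157) = -2494*(1881 + 43157) = -2494*45038 = -112324772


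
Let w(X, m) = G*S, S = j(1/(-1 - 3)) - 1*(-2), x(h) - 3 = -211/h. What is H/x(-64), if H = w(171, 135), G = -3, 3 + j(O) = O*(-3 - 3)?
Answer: -96/403 ≈ -0.23821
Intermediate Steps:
x(h) = 3 - 211/h
j(O) = -3 - 6*O (j(O) = -3 + O*(-3 - 3) = -3 + O*(-6) = -3 - 6*O)
S = ½ (S = (-3 - 6/(-1 - 3)) - 1*(-2) = (-3 - 6/(-4)) + 2 = (-3 - 6*(-¼)) + 2 = (-3 + 3/2) + 2 = -3/2 + 2 = ½ ≈ 0.50000)
w(X, m) = -3/2 (w(X, m) = -3*½ = -3/2)
H = -3/2 ≈ -1.5000
H/x(-64) = -3/(2*(3 - 211/(-64))) = -3/(2*(3 - 211*(-1/64))) = -3/(2*(3 + 211/64)) = -3/(2*403/64) = -3/2*64/403 = -96/403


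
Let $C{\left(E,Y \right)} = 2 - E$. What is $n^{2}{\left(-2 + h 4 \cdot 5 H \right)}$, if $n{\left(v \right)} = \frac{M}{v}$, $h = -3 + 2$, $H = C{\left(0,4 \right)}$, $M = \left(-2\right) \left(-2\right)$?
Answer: $\frac{4}{441} \approx 0.0090703$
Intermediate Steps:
$M = 4$
$H = 2$ ($H = 2 - 0 = 2 + 0 = 2$)
$h = -1$
$n{\left(v \right)} = \frac{4}{v}$
$n^{2}{\left(-2 + h 4 \cdot 5 H \right)} = \left(\frac{4}{-2 + \left(-1\right) 4 \cdot 5 \cdot 2}\right)^{2} = \left(\frac{4}{-2 + \left(-4\right) 5 \cdot 2}\right)^{2} = \left(\frac{4}{-2 - 40}\right)^{2} = \left(\frac{4}{-42}\right)^{2} = \left(4 \left(- \frac{1}{42}\right)\right)^{2} = \left(- \frac{2}{21}\right)^{2} = \frac{4}{441}$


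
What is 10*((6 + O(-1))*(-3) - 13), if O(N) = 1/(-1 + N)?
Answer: -295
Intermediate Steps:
10*((6 + O(-1))*(-3) - 13) = 10*((6 + 1/(-1 - 1))*(-3) - 13) = 10*((6 + 1/(-2))*(-3) - 13) = 10*((6 - 1/2)*(-3) - 13) = 10*((11/2)*(-3) - 13) = 10*(-33/2 - 13) = 10*(-59/2) = -295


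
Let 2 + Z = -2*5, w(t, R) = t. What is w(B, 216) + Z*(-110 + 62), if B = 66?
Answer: 642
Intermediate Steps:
Z = -12 (Z = -2 - 2*5 = -2 - 10 = -12)
w(B, 216) + Z*(-110 + 62) = 66 - 12*(-110 + 62) = 66 - 12*(-48) = 66 + 576 = 642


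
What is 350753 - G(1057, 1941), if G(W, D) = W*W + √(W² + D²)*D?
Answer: -766496 - 1941*√4884730 ≈ -5.0564e+6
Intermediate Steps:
G(W, D) = W² + D*√(D² + W²) (G(W, D) = W² + √(D² + W²)*D = W² + D*√(D² + W²))
350753 - G(1057, 1941) = 350753 - (1057² + 1941*√(1941² + 1057²)) = 350753 - (1117249 + 1941*√(3767481 + 1117249)) = 350753 - (1117249 + 1941*√4884730) = 350753 + (-1117249 - 1941*√4884730) = -766496 - 1941*√4884730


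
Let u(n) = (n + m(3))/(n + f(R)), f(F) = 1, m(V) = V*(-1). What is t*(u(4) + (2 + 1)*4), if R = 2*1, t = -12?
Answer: -732/5 ≈ -146.40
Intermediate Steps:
m(V) = -V
R = 2
u(n) = (-3 + n)/(1 + n) (u(n) = (n - 1*3)/(n + 1) = (n - 3)/(1 + n) = (-3 + n)/(1 + n))
t*(u(4) + (2 + 1)*4) = -12*((-3 + 4)/(1 + 4) + (2 + 1)*4) = -12*(1/5 + 3*4) = -12*((1/5)*1 + 12) = -12*(1/5 + 12) = -12*61/5 = -732/5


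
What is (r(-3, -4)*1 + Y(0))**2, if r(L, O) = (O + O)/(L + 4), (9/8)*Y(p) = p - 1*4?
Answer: 10816/81 ≈ 133.53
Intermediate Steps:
Y(p) = -32/9 + 8*p/9 (Y(p) = 8*(p - 1*4)/9 = 8*(p - 4)/9 = 8*(-4 + p)/9 = -32/9 + 8*p/9)
r(L, O) = 2*O/(4 + L) (r(L, O) = (2*O)/(4 + L) = 2*O/(4 + L))
(r(-3, -4)*1 + Y(0))**2 = ((2*(-4)/(4 - 3))*1 + (-32/9 + (8/9)*0))**2 = ((2*(-4)/1)*1 + (-32/9 + 0))**2 = ((2*(-4)*1)*1 - 32/9)**2 = (-8*1 - 32/9)**2 = (-8 - 32/9)**2 = (-104/9)**2 = 10816/81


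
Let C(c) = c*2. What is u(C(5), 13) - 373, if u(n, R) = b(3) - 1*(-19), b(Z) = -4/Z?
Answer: -1066/3 ≈ -355.33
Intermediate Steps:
C(c) = 2*c
u(n, R) = 53/3 (u(n, R) = -4/3 - 1*(-19) = -4*⅓ + 19 = -4/3 + 19 = 53/3)
u(C(5), 13) - 373 = 53/3 - 373 = -1066/3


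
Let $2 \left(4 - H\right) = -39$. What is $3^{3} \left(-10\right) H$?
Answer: $-6345$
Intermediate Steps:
$H = \frac{47}{2}$ ($H = 4 - - \frac{39}{2} = 4 + \frac{39}{2} = \frac{47}{2} \approx 23.5$)
$3^{3} \left(-10\right) H = 3^{3} \left(-10\right) \frac{47}{2} = 27 \left(-10\right) \frac{47}{2} = \left(-270\right) \frac{47}{2} = -6345$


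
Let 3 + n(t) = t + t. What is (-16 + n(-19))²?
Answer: 3249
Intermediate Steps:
n(t) = -3 + 2*t (n(t) = -3 + (t + t) = -3 + 2*t)
(-16 + n(-19))² = (-16 + (-3 + 2*(-19)))² = (-16 + (-3 - 38))² = (-16 - 41)² = (-57)² = 3249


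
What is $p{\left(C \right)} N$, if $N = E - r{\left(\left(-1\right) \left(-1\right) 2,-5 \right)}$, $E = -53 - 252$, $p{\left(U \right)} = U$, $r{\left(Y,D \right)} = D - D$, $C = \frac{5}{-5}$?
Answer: $305$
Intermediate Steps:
$C = -1$ ($C = 5 \left(- \frac{1}{5}\right) = -1$)
$r{\left(Y,D \right)} = 0$
$E = -305$ ($E = -53 - 252 = -305$)
$N = -305$ ($N = -305 - 0 = -305 + 0 = -305$)
$p{\left(C \right)} N = \left(-1\right) \left(-305\right) = 305$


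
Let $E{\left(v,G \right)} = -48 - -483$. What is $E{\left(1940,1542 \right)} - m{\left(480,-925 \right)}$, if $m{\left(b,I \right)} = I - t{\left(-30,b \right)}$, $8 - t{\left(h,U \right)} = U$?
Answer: $888$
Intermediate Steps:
$E{\left(v,G \right)} = 435$ ($E{\left(v,G \right)} = -48 + 483 = 435$)
$t{\left(h,U \right)} = 8 - U$
$m{\left(b,I \right)} = -8 + I + b$ ($m{\left(b,I \right)} = I - \left(8 - b\right) = I + \left(-8 + b\right) = -8 + I + b$)
$E{\left(1940,1542 \right)} - m{\left(480,-925 \right)} = 435 - \left(-8 - 925 + 480\right) = 435 - -453 = 435 + 453 = 888$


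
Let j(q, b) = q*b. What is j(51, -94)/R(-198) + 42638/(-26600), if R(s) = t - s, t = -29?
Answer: -67363111/2247700 ≈ -29.970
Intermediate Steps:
j(q, b) = b*q
R(s) = -29 - s
j(51, -94)/R(-198) + 42638/(-26600) = (-94*51)/(-29 - 1*(-198)) + 42638/(-26600) = -4794/(-29 + 198) + 42638*(-1/26600) = -4794/169 - 21319/13300 = -67363111/2247700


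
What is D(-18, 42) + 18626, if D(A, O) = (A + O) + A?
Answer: 18632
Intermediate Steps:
D(A, O) = O + 2*A
D(-18, 42) + 18626 = (42 + 2*(-18)) + 18626 = (42 - 36) + 18626 = 6 + 18626 = 18632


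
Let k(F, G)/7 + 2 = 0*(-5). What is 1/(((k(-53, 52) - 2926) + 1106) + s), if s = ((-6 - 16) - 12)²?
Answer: -1/678 ≈ -0.0014749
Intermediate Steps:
k(F, G) = -14 (k(F, G) = -14 + 7*(0*(-5)) = -14 + 7*0 = -14 + 0 = -14)
s = 1156 (s = (-22 - 12)² = (-34)² = 1156)
1/(((k(-53, 52) - 2926) + 1106) + s) = 1/(((-14 - 2926) + 1106) + 1156) = 1/((-2940 + 1106) + 1156) = 1/(-1834 + 1156) = 1/(-678) = -1/678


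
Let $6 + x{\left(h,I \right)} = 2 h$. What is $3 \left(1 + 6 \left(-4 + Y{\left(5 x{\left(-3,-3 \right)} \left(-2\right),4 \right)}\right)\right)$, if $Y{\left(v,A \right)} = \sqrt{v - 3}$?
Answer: $-69 + 54 \sqrt{13} \approx 125.7$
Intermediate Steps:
$x{\left(h,I \right)} = -6 + 2 h$
$Y{\left(v,A \right)} = \sqrt{-3 + v}$
$3 \left(1 + 6 \left(-4 + Y{\left(5 x{\left(-3,-3 \right)} \left(-2\right),4 \right)}\right)\right) = 3 \left(1 + 6 \left(-4 + \sqrt{-3 + 5 \left(-6 + 2 \left(-3\right)\right) \left(-2\right)}\right)\right) = 3 \left(1 + 6 \left(-4 + \sqrt{-3 + 5 \left(-6 - 6\right) \left(-2\right)}\right)\right) = 3 \left(1 + 6 \left(-4 + \sqrt{-3 + 5 \left(-12\right) \left(-2\right)}\right)\right) = 3 \left(1 + 6 \left(-4 + \sqrt{-3 - -120}\right)\right) = 3 \left(1 + 6 \left(-4 + \sqrt{-3 + 120}\right)\right) = 3 \left(1 + 6 \left(-4 + \sqrt{117}\right)\right) = 3 \left(1 + 6 \left(-4 + 3 \sqrt{13}\right)\right) = 3 \left(1 - \left(24 - 18 \sqrt{13}\right)\right) = 3 \left(-23 + 18 \sqrt{13}\right) = -69 + 54 \sqrt{13}$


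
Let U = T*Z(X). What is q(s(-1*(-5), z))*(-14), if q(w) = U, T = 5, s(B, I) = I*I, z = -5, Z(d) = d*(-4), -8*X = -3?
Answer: 105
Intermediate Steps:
X = 3/8 (X = -⅛*(-3) = 3/8 ≈ 0.37500)
Z(d) = -4*d
s(B, I) = I²
U = -15/2 (U = 5*(-4*3/8) = 5*(-3/2) = -15/2 ≈ -7.5000)
q(w) = -15/2
q(s(-1*(-5), z))*(-14) = -15/2*(-14) = 105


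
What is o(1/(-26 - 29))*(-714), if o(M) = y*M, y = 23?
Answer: 16422/55 ≈ 298.58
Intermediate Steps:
o(M) = 23*M
o(1/(-26 - 29))*(-714) = (23/(-26 - 29))*(-714) = (23/(-55))*(-714) = (23*(-1/55))*(-714) = -23/55*(-714) = 16422/55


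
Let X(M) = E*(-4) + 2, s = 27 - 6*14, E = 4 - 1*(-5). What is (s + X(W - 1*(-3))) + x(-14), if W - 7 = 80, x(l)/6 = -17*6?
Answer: -703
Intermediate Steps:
x(l) = -612 (x(l) = 6*(-17*6) = 6*(-102) = -612)
W = 87 (W = 7 + 80 = 87)
E = 9 (E = 4 + 5 = 9)
s = -57 (s = 27 - 84 = -57)
X(M) = -34 (X(M) = 9*(-4) + 2 = -36 + 2 = -34)
(s + X(W - 1*(-3))) + x(-14) = (-57 - 34) - 612 = -91 - 612 = -703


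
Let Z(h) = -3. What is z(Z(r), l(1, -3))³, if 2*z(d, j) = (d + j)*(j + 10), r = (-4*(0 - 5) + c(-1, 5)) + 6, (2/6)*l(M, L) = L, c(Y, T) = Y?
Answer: -216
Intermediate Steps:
l(M, L) = 3*L
r = 25 (r = (-4*(0 - 5) - 1) + 6 = (-4*(-5) - 1) + 6 = (20 - 1) + 6 = 19 + 6 = 25)
z(d, j) = (10 + j)*(d + j)/2 (z(d, j) = ((d + j)*(j + 10))/2 = ((d + j)*(10 + j))/2 = ((10 + j)*(d + j))/2 = (10 + j)*(d + j)/2)
z(Z(r), l(1, -3))³ = ((3*(-3))²/2 + 5*(-3) + 5*(3*(-3)) + (½)*(-3)*(3*(-3)))³ = ((½)*(-9)² - 15 + 5*(-9) + (½)*(-3)*(-9))³ = ((½)*81 - 15 - 45 + 27/2)³ = (81/2 - 15 - 45 + 27/2)³ = (-6)³ = -216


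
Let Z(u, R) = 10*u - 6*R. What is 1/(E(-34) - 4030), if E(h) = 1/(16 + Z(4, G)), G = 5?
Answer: -26/104779 ≈ -0.00024814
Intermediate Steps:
Z(u, R) = -6*R + 10*u
E(h) = 1/26 (E(h) = 1/(16 + (-6*5 + 10*4)) = 1/(16 + (-30 + 40)) = 1/(16 + 10) = 1/26)
1/(E(-34) - 4030) = 1/(1/26 - 4030) = 1/(-104779/26) = -26/104779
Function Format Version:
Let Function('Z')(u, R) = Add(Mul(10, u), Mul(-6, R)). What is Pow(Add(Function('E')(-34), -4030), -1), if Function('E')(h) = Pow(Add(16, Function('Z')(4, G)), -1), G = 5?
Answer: Rational(-26, 104779) ≈ -0.00024814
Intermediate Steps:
Function('Z')(u, R) = Add(Mul(-6, R), Mul(10, u))
Function('E')(h) = Rational(1, 26) (Function('E')(h) = Pow(Add(16, Add(Mul(-6, 5), Mul(10, 4))), -1) = Pow(Add(16, Add(-30, 40)), -1) = Pow(Add(16, 10), -1) = Pow(26, -1) = Rational(1, 26))
Pow(Add(Function('E')(-34), -4030), -1) = Pow(Add(Rational(1, 26), -4030), -1) = Pow(Rational(-104779, 26), -1) = Rational(-26, 104779)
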